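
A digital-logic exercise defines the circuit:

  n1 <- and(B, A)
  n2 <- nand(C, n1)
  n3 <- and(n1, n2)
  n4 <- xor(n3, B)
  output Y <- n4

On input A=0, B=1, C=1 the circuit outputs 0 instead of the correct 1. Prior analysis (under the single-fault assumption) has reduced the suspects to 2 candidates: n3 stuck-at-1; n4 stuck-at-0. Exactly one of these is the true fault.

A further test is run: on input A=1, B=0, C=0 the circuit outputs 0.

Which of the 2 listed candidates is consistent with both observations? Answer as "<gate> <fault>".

Evaluate each candidate on input A=1, B=0, C=0:
  n3 stuck-at-1: n1=0, n2=1, n3=1 [stuck-at-1], n4=1 → 1 — eliminated
  n4 stuck-at-0: n1=0, n2=1, n3=0, n4=0 [stuck-at-0] → 0 — matches
Only n4 stuck-at-0 reproduces the observed 0.

n4 stuck-at-0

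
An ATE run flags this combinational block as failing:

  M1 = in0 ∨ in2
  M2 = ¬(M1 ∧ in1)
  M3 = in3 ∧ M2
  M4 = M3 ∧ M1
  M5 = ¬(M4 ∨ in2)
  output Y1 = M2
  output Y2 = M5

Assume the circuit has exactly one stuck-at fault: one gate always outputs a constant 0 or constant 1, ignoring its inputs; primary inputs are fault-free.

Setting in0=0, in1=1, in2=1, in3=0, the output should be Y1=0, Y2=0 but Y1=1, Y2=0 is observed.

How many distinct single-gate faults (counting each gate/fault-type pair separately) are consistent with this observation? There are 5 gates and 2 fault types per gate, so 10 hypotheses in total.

Fault-free: M1=1, M2=0, M3=0, M4=0, M5=0 → Y1=0, Y2=0. Observed Y1=1, Y2=0.
  M1 stuck-at-0: output Y1=1, Y2=0 ✓
  M1 stuck-at-1: output Y1=0, Y2=0 ✗
  M2 stuck-at-0: output Y1=0, Y2=0 ✗
  M2 stuck-at-1: output Y1=1, Y2=0 ✓
  M3 stuck-at-0: output Y1=0, Y2=0 ✗
  M3 stuck-at-1: output Y1=0, Y2=0 ✗
  M4 stuck-at-0: output Y1=0, Y2=0 ✗
  M4 stuck-at-1: output Y1=0, Y2=0 ✗
  M5 stuck-at-0: output Y1=0, Y2=0 ✗
  M5 stuck-at-1: output Y1=0, Y2=1 ✗
Consistent faults: {M1 stuck-at-0, M2 stuck-at-1} — 2 in all.

2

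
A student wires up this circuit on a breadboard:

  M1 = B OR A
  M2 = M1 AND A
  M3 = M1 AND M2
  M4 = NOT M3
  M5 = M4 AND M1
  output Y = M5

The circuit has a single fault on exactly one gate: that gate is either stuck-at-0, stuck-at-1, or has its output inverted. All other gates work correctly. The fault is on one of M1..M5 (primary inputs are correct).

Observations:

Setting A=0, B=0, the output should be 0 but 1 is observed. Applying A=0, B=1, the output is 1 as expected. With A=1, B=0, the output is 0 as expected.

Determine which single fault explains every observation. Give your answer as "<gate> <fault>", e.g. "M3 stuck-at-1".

M1 stuck-at-1

Fault-free values for test 1 (A=0, B=0): M1=0, M2=0, M3=0, M4=1, M5=0, giving Y=0. Observed 1.
Test 1: faults giving observed 1 are {M1 stuck-at-1, M1 inverted output, M5 stuck-at-1, M5 inverted output}.
Test 2 (A=0, B=1): fault-free M1=1, M2=0, M3=0, M4=1, M5=1 → 1; observed 1. Eliminates M1 inverted output, M5 inverted output.
Test 3 (A=1, B=0): fault-free M1=1, M2=1, M3=1, M4=0, M5=0 → 0; observed 0. Eliminates M5 stuck-at-1.
Only M1 stuck-at-1 is consistent with every test.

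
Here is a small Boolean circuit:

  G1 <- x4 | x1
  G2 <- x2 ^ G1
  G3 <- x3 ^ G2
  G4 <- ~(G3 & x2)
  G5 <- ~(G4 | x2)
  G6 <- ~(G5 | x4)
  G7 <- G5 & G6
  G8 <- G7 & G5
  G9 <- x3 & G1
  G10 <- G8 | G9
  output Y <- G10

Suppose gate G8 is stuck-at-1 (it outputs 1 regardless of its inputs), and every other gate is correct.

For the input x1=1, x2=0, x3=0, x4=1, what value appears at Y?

Propagate with G8 forced: G1=1, G2=1, G3=1, G4=1, G5=0, G6=0, G7=0, G8=1 [stuck-at-1], G9=0, G10=1.
So Y = 1. (Without the fault it would be 0.)

1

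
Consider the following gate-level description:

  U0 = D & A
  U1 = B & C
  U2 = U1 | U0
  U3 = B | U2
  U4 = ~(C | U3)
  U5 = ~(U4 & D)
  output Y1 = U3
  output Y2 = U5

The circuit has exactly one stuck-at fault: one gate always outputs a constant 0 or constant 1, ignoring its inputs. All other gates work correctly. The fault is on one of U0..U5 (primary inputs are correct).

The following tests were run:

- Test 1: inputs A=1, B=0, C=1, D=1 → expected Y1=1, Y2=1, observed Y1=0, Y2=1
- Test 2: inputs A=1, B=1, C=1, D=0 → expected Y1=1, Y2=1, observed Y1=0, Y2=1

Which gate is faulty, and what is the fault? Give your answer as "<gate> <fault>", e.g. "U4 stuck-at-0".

U3 stuck-at-0

Fault-free values for test 1 (A=1, B=0, C=1, D=1): U0=1, U1=0, U2=1, U3=1, U4=0, U5=1, giving Y1=1, Y2=1. Observed Y1=0, Y2=1.
Test 1: faults giving observed Y1=0, Y2=1 are {U0 stuck-at-0, U2 stuck-at-0, U3 stuck-at-0}.
Test 2 (A=1, B=1, C=1, D=0): fault-free U0=0, U1=1, U2=1, U3=1, U4=0, U5=1 → Y1=1, Y2=1; observed Y1=0, Y2=1. Eliminates U0 stuck-at-0, U2 stuck-at-0.
Only U3 stuck-at-0 is consistent with every test.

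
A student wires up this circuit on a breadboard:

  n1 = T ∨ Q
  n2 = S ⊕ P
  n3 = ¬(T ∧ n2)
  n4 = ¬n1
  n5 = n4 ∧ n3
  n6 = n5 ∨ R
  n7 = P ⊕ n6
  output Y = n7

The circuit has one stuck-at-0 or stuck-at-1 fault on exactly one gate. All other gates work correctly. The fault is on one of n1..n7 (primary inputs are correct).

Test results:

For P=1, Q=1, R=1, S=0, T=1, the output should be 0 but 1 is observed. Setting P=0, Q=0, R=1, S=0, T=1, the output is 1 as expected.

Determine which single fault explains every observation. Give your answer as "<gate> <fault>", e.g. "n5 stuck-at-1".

n7 stuck-at-1

Fault-free values for test 1 (P=1, Q=1, R=1, S=0, T=1): n1=1, n2=1, n3=0, n4=0, n5=0, n6=1, n7=0, giving Y=0. Observed 1.
Test 1: faults giving observed 1 are {n6 stuck-at-0, n7 stuck-at-1}.
Test 2 (P=0, Q=0, R=1, S=0, T=1): fault-free n1=1, n2=0, n3=1, n4=0, n5=0, n6=1, n7=1 → 1; observed 1. Eliminates n6 stuck-at-0.
Only n7 stuck-at-1 is consistent with every test.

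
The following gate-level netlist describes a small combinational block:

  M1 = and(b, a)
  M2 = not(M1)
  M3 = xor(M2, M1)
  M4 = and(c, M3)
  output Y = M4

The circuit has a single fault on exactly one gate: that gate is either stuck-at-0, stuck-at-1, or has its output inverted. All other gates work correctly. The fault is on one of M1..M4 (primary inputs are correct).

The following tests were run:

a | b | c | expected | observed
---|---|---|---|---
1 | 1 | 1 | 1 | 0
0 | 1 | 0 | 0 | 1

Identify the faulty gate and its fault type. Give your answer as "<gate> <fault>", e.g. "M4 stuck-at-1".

Fault-free values for test 1 (a=1, b=1, c=1): M1=1, M2=0, M3=1, M4=1, giving Y=1. Observed 0.
Test 1: faults giving observed 0 are {M2 stuck-at-1, M2 inverted output, M3 stuck-at-0, M3 inverted output, M4 stuck-at-0, M4 inverted output}.
Test 2 (a=0, b=1, c=0): fault-free M1=0, M2=1, M3=1, M4=0 → 0; observed 1. Eliminates M2 stuck-at-1, M2 inverted output, M3 stuck-at-0, M3 inverted output, M4 stuck-at-0.
Only M4 inverted output is consistent with every test.

M4 inverted output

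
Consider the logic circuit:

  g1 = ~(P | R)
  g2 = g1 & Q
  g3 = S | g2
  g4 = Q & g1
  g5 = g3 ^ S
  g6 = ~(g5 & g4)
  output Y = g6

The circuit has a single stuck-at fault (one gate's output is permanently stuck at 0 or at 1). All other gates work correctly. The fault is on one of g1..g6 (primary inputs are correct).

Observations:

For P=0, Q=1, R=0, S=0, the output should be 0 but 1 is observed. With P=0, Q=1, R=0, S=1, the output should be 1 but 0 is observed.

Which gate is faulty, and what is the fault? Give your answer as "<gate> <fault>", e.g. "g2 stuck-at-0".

g3 stuck-at-0

Fault-free values for test 1 (P=0, Q=1, R=0, S=0): g1=1, g2=1, g3=1, g4=1, g5=1, g6=0, giving Y=0. Observed 1.
Test 1: faults giving observed 1 are {g1 stuck-at-0, g2 stuck-at-0, g3 stuck-at-0, g4 stuck-at-0, g5 stuck-at-0, g6 stuck-at-1}.
Test 2 (P=0, Q=1, R=0, S=1): fault-free g1=1, g2=1, g3=1, g4=1, g5=0, g6=1 → 1; observed 0. Eliminates g1 stuck-at-0, g2 stuck-at-0, g4 stuck-at-0, g5 stuck-at-0, g6 stuck-at-1.
Only g3 stuck-at-0 is consistent with every test.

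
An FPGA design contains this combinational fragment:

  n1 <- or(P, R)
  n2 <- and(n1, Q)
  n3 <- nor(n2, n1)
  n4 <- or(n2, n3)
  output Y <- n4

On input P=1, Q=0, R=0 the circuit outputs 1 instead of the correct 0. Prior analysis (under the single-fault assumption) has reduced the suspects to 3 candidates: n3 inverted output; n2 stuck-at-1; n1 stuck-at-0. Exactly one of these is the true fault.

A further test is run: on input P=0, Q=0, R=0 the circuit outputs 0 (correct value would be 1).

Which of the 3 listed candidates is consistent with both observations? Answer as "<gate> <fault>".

n3 inverted output

Evaluate each candidate on input P=0, Q=0, R=0:
  n3 inverted output: n1=0, n2=0, n3=0 [inverted output], n4=0 → 0 — matches
  n2 stuck-at-1: n1=0, n2=1 [stuck-at-1], n3=0, n4=1 → 1 — eliminated
  n1 stuck-at-0: n1=0 [stuck-at-0], n2=0, n3=1, n4=1 → 1 — eliminated
Only n3 inverted output reproduces the observed 0.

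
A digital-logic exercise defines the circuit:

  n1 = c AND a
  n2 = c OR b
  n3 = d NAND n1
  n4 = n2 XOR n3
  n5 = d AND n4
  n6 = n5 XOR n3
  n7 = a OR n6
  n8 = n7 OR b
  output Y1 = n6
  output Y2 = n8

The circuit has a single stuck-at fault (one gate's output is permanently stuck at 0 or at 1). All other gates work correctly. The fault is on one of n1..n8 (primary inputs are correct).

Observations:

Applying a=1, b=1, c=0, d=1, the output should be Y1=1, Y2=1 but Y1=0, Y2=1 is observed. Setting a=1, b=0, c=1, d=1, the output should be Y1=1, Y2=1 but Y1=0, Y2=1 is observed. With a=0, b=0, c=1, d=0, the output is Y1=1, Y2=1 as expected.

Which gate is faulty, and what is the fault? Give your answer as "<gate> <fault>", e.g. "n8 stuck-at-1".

n2 stuck-at-0

Fault-free values for test 1 (a=1, b=1, c=0, d=1): n1=0, n2=1, n3=1, n4=0, n5=0, n6=1, n7=1, n8=1, giving Y1=1, Y2=1. Observed Y1=0, Y2=1.
Test 1: faults giving observed Y1=0, Y2=1 are {n2 stuck-at-0, n4 stuck-at-1, n5 stuck-at-1, n6 stuck-at-0}.
Test 2 (a=1, b=0, c=1, d=1): fault-free n1=1, n2=1, n3=0, n4=1, n5=1, n6=1, n7=1, n8=1 → Y1=1, Y2=1; observed Y1=0, Y2=1. Eliminates n4 stuck-at-1, n5 stuck-at-1.
Test 3 (a=0, b=0, c=1, d=0): fault-free n1=0, n2=1, n3=1, n4=0, n5=0, n6=1, n7=1, n8=1 → Y1=1, Y2=1; observed Y1=1, Y2=1. Eliminates n6 stuck-at-0.
Only n2 stuck-at-0 is consistent with every test.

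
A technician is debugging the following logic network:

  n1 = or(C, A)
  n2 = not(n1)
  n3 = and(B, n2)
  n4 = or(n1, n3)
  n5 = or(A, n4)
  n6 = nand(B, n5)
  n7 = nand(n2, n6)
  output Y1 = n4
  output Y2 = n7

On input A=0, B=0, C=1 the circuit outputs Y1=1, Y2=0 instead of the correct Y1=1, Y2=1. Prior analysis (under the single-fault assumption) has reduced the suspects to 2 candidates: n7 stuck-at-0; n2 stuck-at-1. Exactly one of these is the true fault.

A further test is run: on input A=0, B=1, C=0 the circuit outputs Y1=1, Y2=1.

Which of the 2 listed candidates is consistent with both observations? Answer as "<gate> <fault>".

Evaluate each candidate on input A=0, B=1, C=0:
  n7 stuck-at-0: n1=0, n2=1, n3=1, n4=1, n5=1, n6=0, n7=0 [stuck-at-0] → Y1=1, Y2=0 — eliminated
  n2 stuck-at-1: n1=0, n2=1 [stuck-at-1], n3=1, n4=1, n5=1, n6=0, n7=1 → Y1=1, Y2=1 — matches
Only n2 stuck-at-1 reproduces the observed Y1=1, Y2=1.

n2 stuck-at-1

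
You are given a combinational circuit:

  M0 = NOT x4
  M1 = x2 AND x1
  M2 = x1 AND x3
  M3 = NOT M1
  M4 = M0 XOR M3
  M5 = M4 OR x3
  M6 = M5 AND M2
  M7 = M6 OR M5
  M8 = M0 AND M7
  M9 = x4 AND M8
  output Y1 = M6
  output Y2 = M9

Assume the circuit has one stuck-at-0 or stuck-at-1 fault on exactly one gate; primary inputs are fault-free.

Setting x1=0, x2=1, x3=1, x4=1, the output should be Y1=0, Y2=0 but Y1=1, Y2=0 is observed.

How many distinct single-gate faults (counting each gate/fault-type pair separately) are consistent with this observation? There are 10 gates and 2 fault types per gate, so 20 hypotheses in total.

2

Fault-free: M0=0, M1=0, M2=0, M3=1, M4=1, M5=1, M6=0, M7=1, M8=0, M9=0 → Y1=0, Y2=0. Observed Y1=1, Y2=0.
  M0: none of the 2 fault types match ✗
  M1: none of the 2 fault types match ✗
  M2: stuck-at-1 ✓; others ✗
  M3: none of the 2 fault types match ✗
  M4: none of the 2 fault types match ✗
  M5: none of the 2 fault types match ✗
  M6: stuck-at-1 ✓; others ✗
  M7: none of the 2 fault types match ✗
  M8: none of the 2 fault types match ✗
  M9: none of the 2 fault types match ✗
Consistent faults: {M2 stuck-at-1, M6 stuck-at-1} — 2 in all.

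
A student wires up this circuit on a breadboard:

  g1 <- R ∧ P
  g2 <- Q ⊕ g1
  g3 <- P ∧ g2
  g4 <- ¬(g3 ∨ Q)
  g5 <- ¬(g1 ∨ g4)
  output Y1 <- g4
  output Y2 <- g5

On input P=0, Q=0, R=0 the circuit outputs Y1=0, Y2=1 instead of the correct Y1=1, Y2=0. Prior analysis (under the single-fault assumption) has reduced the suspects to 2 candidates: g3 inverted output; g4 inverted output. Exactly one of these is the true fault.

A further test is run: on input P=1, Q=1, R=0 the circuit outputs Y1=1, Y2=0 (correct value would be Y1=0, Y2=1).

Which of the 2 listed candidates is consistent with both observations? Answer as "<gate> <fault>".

g4 inverted output

Evaluate each candidate on input P=1, Q=1, R=0:
  g3 inverted output: g1=0, g2=1, g3=0 [inverted output], g4=0, g5=1 → Y1=0, Y2=1 — eliminated
  g4 inverted output: g1=0, g2=1, g3=1, g4=1 [inverted output], g5=0 → Y1=1, Y2=0 — matches
Only g4 inverted output reproduces the observed Y1=1, Y2=0.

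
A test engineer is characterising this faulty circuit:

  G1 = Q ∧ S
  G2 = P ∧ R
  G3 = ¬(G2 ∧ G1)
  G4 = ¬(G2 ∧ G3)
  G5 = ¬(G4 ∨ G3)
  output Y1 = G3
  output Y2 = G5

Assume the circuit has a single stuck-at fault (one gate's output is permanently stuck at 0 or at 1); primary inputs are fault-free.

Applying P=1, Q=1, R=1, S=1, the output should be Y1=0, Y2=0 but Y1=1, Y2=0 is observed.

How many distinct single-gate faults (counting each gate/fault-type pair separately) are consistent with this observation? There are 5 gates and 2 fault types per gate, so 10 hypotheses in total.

3

Fault-free: G1=1, G2=1, G3=0, G4=1, G5=0 → Y1=0, Y2=0. Observed Y1=1, Y2=0.
  G1 stuck-at-0: output Y1=1, Y2=0 ✓
  G1 stuck-at-1: output Y1=0, Y2=0 ✗
  G2 stuck-at-0: output Y1=1, Y2=0 ✓
  G2 stuck-at-1: output Y1=0, Y2=0 ✗
  G3 stuck-at-0: output Y1=0, Y2=0 ✗
  G3 stuck-at-1: output Y1=1, Y2=0 ✓
  G4 stuck-at-0: output Y1=0, Y2=1 ✗
  G4 stuck-at-1: output Y1=0, Y2=0 ✗
  G5 stuck-at-0: output Y1=0, Y2=0 ✗
  G5 stuck-at-1: output Y1=0, Y2=1 ✗
Consistent faults: {G1 stuck-at-0, G2 stuck-at-0, G3 stuck-at-1} — 3 in all.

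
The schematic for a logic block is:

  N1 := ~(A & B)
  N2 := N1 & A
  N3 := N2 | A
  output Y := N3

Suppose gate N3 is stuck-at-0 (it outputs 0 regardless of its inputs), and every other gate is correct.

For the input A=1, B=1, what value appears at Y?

Propagate with N3 forced: N1=0, N2=0, N3=0 [stuck-at-0].
So Y = 0. (Without the fault it would be 1.)

0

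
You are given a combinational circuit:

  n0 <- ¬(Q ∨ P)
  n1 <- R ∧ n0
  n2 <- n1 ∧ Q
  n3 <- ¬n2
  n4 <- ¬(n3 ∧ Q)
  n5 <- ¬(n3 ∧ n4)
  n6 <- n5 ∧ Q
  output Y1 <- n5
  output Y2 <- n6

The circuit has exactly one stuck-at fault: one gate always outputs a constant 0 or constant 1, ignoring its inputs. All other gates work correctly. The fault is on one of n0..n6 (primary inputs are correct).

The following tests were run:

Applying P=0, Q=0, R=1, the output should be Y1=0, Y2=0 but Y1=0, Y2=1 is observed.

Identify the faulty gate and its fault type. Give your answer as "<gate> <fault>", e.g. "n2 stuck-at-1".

n6 stuck-at-1

Fault-free values for test 1 (P=0, Q=0, R=1): n0=1, n1=1, n2=0, n3=1, n4=1, n5=0, n6=0, giving Y1=0, Y2=0. Observed Y1=0, Y2=1.
Test 1: faults giving observed Y1=0, Y2=1 are {n6 stuck-at-1}.
Only n6 stuck-at-1 is consistent with every test.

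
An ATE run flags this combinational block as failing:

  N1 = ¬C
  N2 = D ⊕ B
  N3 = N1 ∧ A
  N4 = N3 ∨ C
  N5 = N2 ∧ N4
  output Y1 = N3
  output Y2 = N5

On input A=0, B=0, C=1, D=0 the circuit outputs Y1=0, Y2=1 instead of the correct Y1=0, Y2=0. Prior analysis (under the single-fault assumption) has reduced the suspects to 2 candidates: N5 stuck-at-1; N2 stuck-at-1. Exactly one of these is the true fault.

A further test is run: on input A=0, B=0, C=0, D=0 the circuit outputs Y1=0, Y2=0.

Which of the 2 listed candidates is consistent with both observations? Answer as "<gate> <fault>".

Evaluate each candidate on input A=0, B=0, C=0, D=0:
  N5 stuck-at-1: N1=1, N2=0, N3=0, N4=0, N5=1 [stuck-at-1] → Y1=0, Y2=1 — eliminated
  N2 stuck-at-1: N1=1, N2=1 [stuck-at-1], N3=0, N4=0, N5=0 → Y1=0, Y2=0 — matches
Only N2 stuck-at-1 reproduces the observed Y1=0, Y2=0.

N2 stuck-at-1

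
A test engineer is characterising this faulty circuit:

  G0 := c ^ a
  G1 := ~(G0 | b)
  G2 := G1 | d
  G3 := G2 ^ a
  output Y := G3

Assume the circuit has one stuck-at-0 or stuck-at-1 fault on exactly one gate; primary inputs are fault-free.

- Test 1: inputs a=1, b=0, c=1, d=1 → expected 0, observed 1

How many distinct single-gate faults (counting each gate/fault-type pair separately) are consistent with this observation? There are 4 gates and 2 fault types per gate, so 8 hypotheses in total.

Fault-free: G0=0, G1=1, G2=1, G3=0 → 0. Observed 1.
  G0 stuck-at-0: output 0 ✗
  G0 stuck-at-1: output 0 ✗
  G1 stuck-at-0: output 0 ✗
  G1 stuck-at-1: output 0 ✗
  G2 stuck-at-0: output 1 ✓
  G2 stuck-at-1: output 0 ✗
  G3 stuck-at-0: output 0 ✗
  G3 stuck-at-1: output 1 ✓
Consistent faults: {G2 stuck-at-0, G3 stuck-at-1} — 2 in all.

2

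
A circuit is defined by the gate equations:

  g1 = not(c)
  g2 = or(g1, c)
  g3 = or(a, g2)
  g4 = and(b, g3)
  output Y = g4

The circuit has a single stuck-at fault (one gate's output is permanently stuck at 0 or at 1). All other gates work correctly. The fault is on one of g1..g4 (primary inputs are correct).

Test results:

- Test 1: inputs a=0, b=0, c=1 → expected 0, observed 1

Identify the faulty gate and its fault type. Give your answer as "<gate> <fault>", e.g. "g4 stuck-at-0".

g4 stuck-at-1

Fault-free values for test 1 (a=0, b=0, c=1): g1=0, g2=1, g3=1, g4=0, giving Y=0. Observed 1.
Test 1: faults giving observed 1 are {g4 stuck-at-1}.
Only g4 stuck-at-1 is consistent with every test.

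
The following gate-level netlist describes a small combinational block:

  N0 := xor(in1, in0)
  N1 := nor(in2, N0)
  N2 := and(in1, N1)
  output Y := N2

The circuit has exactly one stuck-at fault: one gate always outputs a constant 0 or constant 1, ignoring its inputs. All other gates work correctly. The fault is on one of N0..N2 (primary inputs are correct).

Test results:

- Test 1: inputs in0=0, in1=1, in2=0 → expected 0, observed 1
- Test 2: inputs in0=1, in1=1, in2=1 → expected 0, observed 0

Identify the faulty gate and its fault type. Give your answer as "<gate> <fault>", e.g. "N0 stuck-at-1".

N0 stuck-at-0

Fault-free values for test 1 (in0=0, in1=1, in2=0): N0=1, N1=0, N2=0, giving Y=0. Observed 1.
Test 1: faults giving observed 1 are {N0 stuck-at-0, N1 stuck-at-1, N2 stuck-at-1}.
Test 2 (in0=1, in1=1, in2=1): fault-free N0=0, N1=0, N2=0 → 0; observed 0. Eliminates N1 stuck-at-1, N2 stuck-at-1.
Only N0 stuck-at-0 is consistent with every test.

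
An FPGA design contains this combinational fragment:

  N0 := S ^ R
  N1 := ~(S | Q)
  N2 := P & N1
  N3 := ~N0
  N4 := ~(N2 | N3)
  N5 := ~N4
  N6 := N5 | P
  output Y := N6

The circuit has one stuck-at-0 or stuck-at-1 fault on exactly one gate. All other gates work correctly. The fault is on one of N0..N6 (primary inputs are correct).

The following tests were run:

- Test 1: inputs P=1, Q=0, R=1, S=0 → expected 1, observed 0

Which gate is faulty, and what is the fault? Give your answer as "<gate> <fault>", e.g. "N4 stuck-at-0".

N6 stuck-at-0

Fault-free values for test 1 (P=1, Q=0, R=1, S=0): N0=1, N1=1, N2=1, N3=0, N4=0, N5=1, N6=1, giving Y=1. Observed 0.
Test 1: faults giving observed 0 are {N6 stuck-at-0}.
Only N6 stuck-at-0 is consistent with every test.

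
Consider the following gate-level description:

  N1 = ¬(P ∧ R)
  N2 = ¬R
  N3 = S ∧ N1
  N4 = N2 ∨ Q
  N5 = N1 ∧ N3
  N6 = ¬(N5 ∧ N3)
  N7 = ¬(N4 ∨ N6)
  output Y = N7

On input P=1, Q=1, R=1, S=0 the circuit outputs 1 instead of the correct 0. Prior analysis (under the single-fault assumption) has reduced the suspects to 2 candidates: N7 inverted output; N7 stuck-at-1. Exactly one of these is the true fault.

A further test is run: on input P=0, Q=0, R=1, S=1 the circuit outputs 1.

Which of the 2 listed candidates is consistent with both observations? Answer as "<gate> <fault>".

N7 stuck-at-1

Evaluate each candidate on input P=0, Q=0, R=1, S=1:
  N7 inverted output: N1=1, N2=0, N3=1, N4=0, N5=1, N6=0, N7=0 [inverted output] → 0 — eliminated
  N7 stuck-at-1: N1=1, N2=0, N3=1, N4=0, N5=1, N6=0, N7=1 [stuck-at-1] → 1 — matches
Only N7 stuck-at-1 reproduces the observed 1.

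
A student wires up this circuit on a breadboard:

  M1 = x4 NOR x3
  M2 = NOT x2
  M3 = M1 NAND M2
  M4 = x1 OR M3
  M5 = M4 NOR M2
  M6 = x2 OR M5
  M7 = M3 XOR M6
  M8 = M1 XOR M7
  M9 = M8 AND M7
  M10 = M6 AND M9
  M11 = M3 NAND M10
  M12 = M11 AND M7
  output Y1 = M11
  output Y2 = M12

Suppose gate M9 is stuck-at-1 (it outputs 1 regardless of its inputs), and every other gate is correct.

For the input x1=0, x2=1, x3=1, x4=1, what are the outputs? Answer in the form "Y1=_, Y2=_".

Propagate with M9 forced: M1=0, M2=0, M3=1, M4=1, M5=0, M6=1, M7=0, M8=0, M9=1 [stuck-at-1], M10=1, M11=0, M12=0.
So the outputs are Y1=0, Y2=0. (Without the fault they would be Y1=1, Y2=0.)

Y1=0, Y2=0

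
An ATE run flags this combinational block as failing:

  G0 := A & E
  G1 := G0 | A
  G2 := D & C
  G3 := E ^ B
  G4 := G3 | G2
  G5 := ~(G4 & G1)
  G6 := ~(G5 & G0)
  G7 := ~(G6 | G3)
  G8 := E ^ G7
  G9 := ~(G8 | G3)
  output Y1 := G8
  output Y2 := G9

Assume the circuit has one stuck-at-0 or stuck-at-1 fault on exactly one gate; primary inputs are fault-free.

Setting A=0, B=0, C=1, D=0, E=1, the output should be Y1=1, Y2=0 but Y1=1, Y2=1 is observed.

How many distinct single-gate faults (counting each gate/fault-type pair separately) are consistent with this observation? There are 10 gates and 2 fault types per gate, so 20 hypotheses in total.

1

Fault-free: G0=0, G1=0, G2=0, G3=1, G4=1, G5=1, G6=1, G7=0, G8=1, G9=0 → Y1=1, Y2=0. Observed Y1=1, Y2=1.
  G0: none of the 2 fault types match ✗
  G1: none of the 2 fault types match ✗
  G2: none of the 2 fault types match ✗
  G3: none of the 2 fault types match ✗
  G4: none of the 2 fault types match ✗
  G5: none of the 2 fault types match ✗
  G6: none of the 2 fault types match ✗
  G7: none of the 2 fault types match ✗
  G8: none of the 2 fault types match ✗
  G9: stuck-at-1 ✓; others ✗
Consistent faults: {G9 stuck-at-1} — 1 in all.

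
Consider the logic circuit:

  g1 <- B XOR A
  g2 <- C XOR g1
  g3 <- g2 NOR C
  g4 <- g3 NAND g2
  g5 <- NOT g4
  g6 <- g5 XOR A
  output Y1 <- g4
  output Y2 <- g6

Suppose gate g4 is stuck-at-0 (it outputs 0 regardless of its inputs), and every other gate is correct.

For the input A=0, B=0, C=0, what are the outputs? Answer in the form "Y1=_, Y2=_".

Y1=0, Y2=1

Propagate with g4 forced: g1=0, g2=0, g3=1, g4=0 [stuck-at-0], g5=1, g6=1.
So the outputs are Y1=0, Y2=1. (Without the fault they would be Y1=1, Y2=0.)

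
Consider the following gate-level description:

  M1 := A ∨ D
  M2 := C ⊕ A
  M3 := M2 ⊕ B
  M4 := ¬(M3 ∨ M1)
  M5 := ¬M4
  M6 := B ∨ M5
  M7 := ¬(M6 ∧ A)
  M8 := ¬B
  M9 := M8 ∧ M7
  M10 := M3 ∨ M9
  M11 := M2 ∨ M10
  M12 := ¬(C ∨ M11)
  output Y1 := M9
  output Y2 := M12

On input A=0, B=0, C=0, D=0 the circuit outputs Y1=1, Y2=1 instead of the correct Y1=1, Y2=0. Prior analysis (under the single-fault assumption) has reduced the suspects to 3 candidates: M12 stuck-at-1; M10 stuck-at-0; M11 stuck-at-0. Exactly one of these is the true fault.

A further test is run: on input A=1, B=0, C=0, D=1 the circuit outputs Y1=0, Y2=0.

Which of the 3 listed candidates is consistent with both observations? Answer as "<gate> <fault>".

M10 stuck-at-0

Evaluate each candidate on input A=1, B=0, C=0, D=1:
  M12 stuck-at-1: M1=1, M2=1, M3=1, M4=0, M5=1, M6=1, M7=0, M8=1, M9=0, M10=1, M11=1, M12=1 [stuck-at-1] → Y1=0, Y2=1 — eliminated
  M10 stuck-at-0: M1=1, M2=1, M3=1, M4=0, M5=1, M6=1, M7=0, M8=1, M9=0, M10=0 [stuck-at-0], M11=1, M12=0 → Y1=0, Y2=0 — matches
  M11 stuck-at-0: M1=1, M2=1, M3=1, M4=0, M5=1, M6=1, M7=0, M8=1, M9=0, M10=1, M11=0 [stuck-at-0], M12=1 → Y1=0, Y2=1 — eliminated
Only M10 stuck-at-0 reproduces the observed Y1=0, Y2=0.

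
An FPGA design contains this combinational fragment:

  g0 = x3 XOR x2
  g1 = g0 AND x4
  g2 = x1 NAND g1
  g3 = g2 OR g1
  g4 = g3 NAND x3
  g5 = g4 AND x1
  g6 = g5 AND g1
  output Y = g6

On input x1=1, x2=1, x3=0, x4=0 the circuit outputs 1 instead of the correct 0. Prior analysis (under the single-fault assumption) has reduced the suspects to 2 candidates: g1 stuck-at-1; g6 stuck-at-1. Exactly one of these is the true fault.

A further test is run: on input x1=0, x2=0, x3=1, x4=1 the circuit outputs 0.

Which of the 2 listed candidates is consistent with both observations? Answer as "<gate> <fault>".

g1 stuck-at-1

Evaluate each candidate on input x1=0, x2=0, x3=1, x4=1:
  g1 stuck-at-1: g0=1, g1=1 [stuck-at-1], g2=1, g3=1, g4=0, g5=0, g6=0 → 0 — matches
  g6 stuck-at-1: g0=1, g1=1, g2=1, g3=1, g4=0, g5=0, g6=1 [stuck-at-1] → 1 — eliminated
Only g1 stuck-at-1 reproduces the observed 0.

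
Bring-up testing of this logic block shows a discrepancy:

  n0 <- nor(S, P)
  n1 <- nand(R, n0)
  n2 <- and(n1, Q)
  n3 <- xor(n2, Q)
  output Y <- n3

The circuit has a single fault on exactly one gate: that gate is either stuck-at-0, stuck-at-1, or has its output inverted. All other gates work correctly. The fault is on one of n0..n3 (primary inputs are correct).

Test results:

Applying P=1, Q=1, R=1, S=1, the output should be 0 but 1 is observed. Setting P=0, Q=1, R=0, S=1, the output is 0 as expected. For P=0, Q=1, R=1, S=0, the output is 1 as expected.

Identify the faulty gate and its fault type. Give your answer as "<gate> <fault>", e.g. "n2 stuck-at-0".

Fault-free values for test 1 (P=1, Q=1, R=1, S=1): n0=0, n1=1, n2=1, n3=0, giving Y=0. Observed 1.
Test 1: faults giving observed 1 are {n0 stuck-at-1, n0 inverted output, n1 stuck-at-0, n1 inverted output, n2 stuck-at-0, n2 inverted output, n3 stuck-at-1, n3 inverted output}.
Test 2 (P=0, Q=1, R=0, S=1): fault-free n0=0, n1=1, n2=1, n3=0 → 0; observed 0. Eliminates n1 stuck-at-0, n1 inverted output, n2 stuck-at-0, n2 inverted output, n3 stuck-at-1, n3 inverted output.
Test 3 (P=0, Q=1, R=1, S=0): fault-free n0=1, n1=0, n2=0, n3=1 → 1; observed 1. Eliminates n0 inverted output.
Only n0 stuck-at-1 is consistent with every test.

n0 stuck-at-1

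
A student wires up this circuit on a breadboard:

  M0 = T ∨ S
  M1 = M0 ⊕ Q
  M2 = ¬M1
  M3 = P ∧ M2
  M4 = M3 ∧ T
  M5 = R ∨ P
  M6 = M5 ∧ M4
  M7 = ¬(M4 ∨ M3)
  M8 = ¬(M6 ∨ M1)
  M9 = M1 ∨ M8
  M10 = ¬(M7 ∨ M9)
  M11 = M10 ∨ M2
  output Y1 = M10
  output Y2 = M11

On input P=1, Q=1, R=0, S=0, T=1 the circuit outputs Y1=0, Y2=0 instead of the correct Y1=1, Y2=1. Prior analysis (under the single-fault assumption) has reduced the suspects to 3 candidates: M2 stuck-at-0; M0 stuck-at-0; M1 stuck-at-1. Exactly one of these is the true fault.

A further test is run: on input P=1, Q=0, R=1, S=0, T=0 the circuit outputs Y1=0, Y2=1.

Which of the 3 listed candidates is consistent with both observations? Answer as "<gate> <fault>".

Evaluate each candidate on input P=1, Q=0, R=1, S=0, T=0:
  M2 stuck-at-0: M0=0, M1=0, M2=0 [stuck-at-0], M3=0, M4=0, M5=1, M6=0, M7=1, M8=1, M9=1, M10=0, M11=0 → Y1=0, Y2=0 — eliminated
  M0 stuck-at-0: M0=0 [stuck-at-0], M1=0, M2=1, M3=1, M4=0, M5=1, M6=0, M7=0, M8=1, M9=1, M10=0, M11=1 → Y1=0, Y2=1 — matches
  M1 stuck-at-1: M0=0, M1=1 [stuck-at-1], M2=0, M3=0, M4=0, M5=1, M6=0, M7=1, M8=0, M9=1, M10=0, M11=0 → Y1=0, Y2=0 — eliminated
Only M0 stuck-at-0 reproduces the observed Y1=0, Y2=1.

M0 stuck-at-0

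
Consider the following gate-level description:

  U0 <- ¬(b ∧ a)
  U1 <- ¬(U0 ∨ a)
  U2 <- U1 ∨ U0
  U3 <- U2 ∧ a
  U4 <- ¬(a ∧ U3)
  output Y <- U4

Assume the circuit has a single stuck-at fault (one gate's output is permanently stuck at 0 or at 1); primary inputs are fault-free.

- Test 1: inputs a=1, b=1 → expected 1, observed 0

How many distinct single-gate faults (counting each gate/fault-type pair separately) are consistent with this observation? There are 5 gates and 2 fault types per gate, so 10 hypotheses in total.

5

Fault-free: U0=0, U1=0, U2=0, U3=0, U4=1 → 1. Observed 0.
  U0 stuck-at-0: output 1 ✗
  U0 stuck-at-1: output 0 ✓
  U1 stuck-at-0: output 1 ✗
  U1 stuck-at-1: output 0 ✓
  U2 stuck-at-0: output 1 ✗
  U2 stuck-at-1: output 0 ✓
  U3 stuck-at-0: output 1 ✗
  U3 stuck-at-1: output 0 ✓
  U4 stuck-at-0: output 0 ✓
  U4 stuck-at-1: output 1 ✗
Consistent faults: {U0 stuck-at-1, U1 stuck-at-1, U2 stuck-at-1, U3 stuck-at-1, U4 stuck-at-0} — 5 in all.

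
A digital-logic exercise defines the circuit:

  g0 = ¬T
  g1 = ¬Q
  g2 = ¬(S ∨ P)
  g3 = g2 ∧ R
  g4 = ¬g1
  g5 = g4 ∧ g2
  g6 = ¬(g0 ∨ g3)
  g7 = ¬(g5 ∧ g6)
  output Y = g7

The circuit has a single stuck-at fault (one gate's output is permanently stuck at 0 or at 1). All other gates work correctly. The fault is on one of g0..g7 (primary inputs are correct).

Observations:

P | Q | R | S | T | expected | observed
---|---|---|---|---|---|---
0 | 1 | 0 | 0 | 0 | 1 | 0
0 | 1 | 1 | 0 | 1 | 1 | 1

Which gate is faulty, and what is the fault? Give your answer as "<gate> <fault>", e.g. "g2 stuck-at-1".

g0 stuck-at-0

Fault-free values for test 1 (P=0, Q=1, R=0, S=0, T=0): g0=1, g1=0, g2=1, g3=0, g4=1, g5=1, g6=0, g7=1, giving Y=1. Observed 0.
Test 1: faults giving observed 0 are {g0 stuck-at-0, g6 stuck-at-1, g7 stuck-at-0}.
Test 2 (P=0, Q=1, R=1, S=0, T=1): fault-free g0=0, g1=0, g2=1, g3=1, g4=1, g5=1, g6=0, g7=1 → 1; observed 1. Eliminates g6 stuck-at-1, g7 stuck-at-0.
Only g0 stuck-at-0 is consistent with every test.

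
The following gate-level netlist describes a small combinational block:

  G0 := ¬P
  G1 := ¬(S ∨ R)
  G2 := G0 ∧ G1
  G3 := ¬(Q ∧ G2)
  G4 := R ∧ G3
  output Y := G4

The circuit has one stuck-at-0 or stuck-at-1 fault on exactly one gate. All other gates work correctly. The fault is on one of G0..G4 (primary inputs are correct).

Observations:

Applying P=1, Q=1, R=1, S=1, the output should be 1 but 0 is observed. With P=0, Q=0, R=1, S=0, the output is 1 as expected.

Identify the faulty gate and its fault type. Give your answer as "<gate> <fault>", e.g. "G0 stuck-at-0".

G2 stuck-at-1

Fault-free values for test 1 (P=1, Q=1, R=1, S=1): G0=0, G1=0, G2=0, G3=1, G4=1, giving Y=1. Observed 0.
Test 1: faults giving observed 0 are {G2 stuck-at-1, G3 stuck-at-0, G4 stuck-at-0}.
Test 2 (P=0, Q=0, R=1, S=0): fault-free G0=1, G1=0, G2=0, G3=1, G4=1 → 1; observed 1. Eliminates G3 stuck-at-0, G4 stuck-at-0.
Only G2 stuck-at-1 is consistent with every test.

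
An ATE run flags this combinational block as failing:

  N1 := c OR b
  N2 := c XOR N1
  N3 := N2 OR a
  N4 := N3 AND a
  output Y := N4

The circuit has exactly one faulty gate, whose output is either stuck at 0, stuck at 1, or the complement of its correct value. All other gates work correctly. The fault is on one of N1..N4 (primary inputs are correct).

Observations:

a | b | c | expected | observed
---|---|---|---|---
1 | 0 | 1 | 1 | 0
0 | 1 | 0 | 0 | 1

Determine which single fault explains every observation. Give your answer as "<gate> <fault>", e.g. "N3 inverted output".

Fault-free values for test 1 (a=1, b=0, c=1): N1=1, N2=0, N3=1, N4=1, giving Y=1. Observed 0.
Test 1: faults giving observed 0 are {N3 stuck-at-0, N3 inverted output, N4 stuck-at-0, N4 inverted output}.
Test 2 (a=0, b=1, c=0): fault-free N1=1, N2=1, N3=1, N4=0 → 0; observed 1. Eliminates N3 stuck-at-0, N3 inverted output, N4 stuck-at-0.
Only N4 inverted output is consistent with every test.

N4 inverted output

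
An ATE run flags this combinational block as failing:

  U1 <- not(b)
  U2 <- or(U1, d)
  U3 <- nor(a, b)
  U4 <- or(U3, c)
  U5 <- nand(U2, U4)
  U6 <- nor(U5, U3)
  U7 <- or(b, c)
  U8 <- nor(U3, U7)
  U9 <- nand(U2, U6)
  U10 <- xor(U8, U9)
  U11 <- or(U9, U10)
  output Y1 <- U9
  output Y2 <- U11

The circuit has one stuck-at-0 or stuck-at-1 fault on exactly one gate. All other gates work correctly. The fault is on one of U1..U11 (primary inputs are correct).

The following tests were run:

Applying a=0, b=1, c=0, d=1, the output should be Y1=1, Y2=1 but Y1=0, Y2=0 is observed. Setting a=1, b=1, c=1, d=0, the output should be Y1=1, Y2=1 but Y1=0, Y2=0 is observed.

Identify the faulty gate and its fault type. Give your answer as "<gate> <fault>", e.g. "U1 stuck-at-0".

U9 stuck-at-0

Fault-free values for test 1 (a=0, b=1, c=0, d=1): U1=0, U2=1, U3=0, U4=0, U5=1, U6=0, U7=1, U8=0, U9=1, U10=1, U11=1, giving Y1=1, Y2=1. Observed Y1=0, Y2=0.
Test 1: faults giving observed Y1=0, Y2=0 are {U4 stuck-at-1, U5 stuck-at-0, U6 stuck-at-1, U9 stuck-at-0}.
Test 2 (a=1, b=1, c=1, d=0): fault-free U1=0, U2=0, U3=0, U4=1, U5=1, U6=0, U7=1, U8=0, U9=1, U10=1, U11=1 → Y1=1, Y2=1; observed Y1=0, Y2=0. Eliminates U4 stuck-at-1, U5 stuck-at-0, U6 stuck-at-1.
Only U9 stuck-at-0 is consistent with every test.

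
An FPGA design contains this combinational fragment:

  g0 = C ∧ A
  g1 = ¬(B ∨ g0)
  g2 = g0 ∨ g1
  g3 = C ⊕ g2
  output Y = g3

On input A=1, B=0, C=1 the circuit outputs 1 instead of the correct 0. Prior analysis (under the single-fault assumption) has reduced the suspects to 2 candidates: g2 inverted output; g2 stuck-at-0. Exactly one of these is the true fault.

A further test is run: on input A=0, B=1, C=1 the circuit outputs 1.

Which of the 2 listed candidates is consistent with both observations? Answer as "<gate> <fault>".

g2 stuck-at-0

Evaluate each candidate on input A=0, B=1, C=1:
  g2 inverted output: g0=0, g1=0, g2=1 [inverted output], g3=0 → 0 — eliminated
  g2 stuck-at-0: g0=0, g1=0, g2=0 [stuck-at-0], g3=1 → 1 — matches
Only g2 stuck-at-0 reproduces the observed 1.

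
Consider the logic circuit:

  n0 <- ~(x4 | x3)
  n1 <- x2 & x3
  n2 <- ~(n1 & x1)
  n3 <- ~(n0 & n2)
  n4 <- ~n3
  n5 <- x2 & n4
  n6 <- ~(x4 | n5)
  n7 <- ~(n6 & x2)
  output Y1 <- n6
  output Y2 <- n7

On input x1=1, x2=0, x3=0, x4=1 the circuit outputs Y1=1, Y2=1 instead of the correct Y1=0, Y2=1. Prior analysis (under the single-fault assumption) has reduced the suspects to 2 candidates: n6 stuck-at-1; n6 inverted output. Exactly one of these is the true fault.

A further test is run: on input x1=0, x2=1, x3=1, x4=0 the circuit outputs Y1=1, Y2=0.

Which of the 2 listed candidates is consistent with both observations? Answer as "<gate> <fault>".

Evaluate each candidate on input x1=0, x2=1, x3=1, x4=0:
  n6 stuck-at-1: n0=0, n1=1, n2=1, n3=1, n4=0, n5=0, n6=1 [stuck-at-1], n7=0 → Y1=1, Y2=0 — matches
  n6 inverted output: n0=0, n1=1, n2=1, n3=1, n4=0, n5=0, n6=0 [inverted output], n7=1 → Y1=0, Y2=1 — eliminated
Only n6 stuck-at-1 reproduces the observed Y1=1, Y2=0.

n6 stuck-at-1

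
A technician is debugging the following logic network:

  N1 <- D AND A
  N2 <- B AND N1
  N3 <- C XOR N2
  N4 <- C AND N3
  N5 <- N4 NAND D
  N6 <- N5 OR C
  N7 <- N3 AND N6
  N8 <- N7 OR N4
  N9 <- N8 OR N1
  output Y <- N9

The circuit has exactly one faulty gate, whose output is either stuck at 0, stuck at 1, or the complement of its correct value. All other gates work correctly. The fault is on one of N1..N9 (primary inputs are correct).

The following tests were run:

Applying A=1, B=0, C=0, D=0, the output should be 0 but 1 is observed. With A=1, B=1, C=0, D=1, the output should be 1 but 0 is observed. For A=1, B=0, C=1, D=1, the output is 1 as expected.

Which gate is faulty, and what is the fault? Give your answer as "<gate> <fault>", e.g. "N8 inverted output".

Fault-free values for test 1 (A=1, B=0, C=0, D=0): N1=0, N2=0, N3=0, N4=0, N5=1, N6=1, N7=0, N8=0, N9=0, giving Y=0. Observed 1.
Test 1: faults giving observed 1 are {N1 stuck-at-1, N1 inverted output, N2 stuck-at-1, N2 inverted output, N3 stuck-at-1, N3 inverted output, N4 stuck-at-1, N4 inverted output, N7 stuck-at-1, N7 inverted output, N8 stuck-at-1, N8 inverted output, N9 stuck-at-1, N9 inverted output}.
Test 2 (A=1, B=1, C=0, D=1): fault-free N1=1, N2=1, N3=1, N4=0, N5=1, N6=1, N7=1, N8=1, N9=1 → 1; observed 0. Eliminates N1 stuck-at-1, N2 stuck-at-1, N2 inverted output, N3 stuck-at-1, N3 inverted output, N4 stuck-at-1, N4 inverted output, N7 stuck-at-1, N7 inverted output, N8 stuck-at-1, N8 inverted output, N9 stuck-at-1.
Test 3 (A=1, B=0, C=1, D=1): fault-free N1=1, N2=0, N3=1, N4=1, N5=0, N6=1, N7=1, N8=1, N9=1 → 1; observed 1. Eliminates N9 inverted output.
Only N1 inverted output is consistent with every test.

N1 inverted output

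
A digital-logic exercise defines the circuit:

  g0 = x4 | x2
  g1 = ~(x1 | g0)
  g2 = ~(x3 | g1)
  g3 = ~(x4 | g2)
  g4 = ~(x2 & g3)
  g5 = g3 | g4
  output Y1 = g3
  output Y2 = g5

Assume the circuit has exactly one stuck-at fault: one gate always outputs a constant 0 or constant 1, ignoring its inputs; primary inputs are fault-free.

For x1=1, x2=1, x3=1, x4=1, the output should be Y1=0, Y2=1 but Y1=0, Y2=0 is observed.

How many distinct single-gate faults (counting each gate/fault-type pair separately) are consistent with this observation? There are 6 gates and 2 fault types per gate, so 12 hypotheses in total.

Fault-free: g0=1, g1=0, g2=0, g3=0, g4=1, g5=1 → Y1=0, Y2=1. Observed Y1=0, Y2=0.
  g0 stuck-at-0: output Y1=0, Y2=1 ✗
  g0 stuck-at-1: output Y1=0, Y2=1 ✗
  g1 stuck-at-0: output Y1=0, Y2=1 ✗
  g1 stuck-at-1: output Y1=0, Y2=1 ✗
  g2 stuck-at-0: output Y1=0, Y2=1 ✗
  g2 stuck-at-1: output Y1=0, Y2=1 ✗
  g3 stuck-at-0: output Y1=0, Y2=1 ✗
  g3 stuck-at-1: output Y1=1, Y2=1 ✗
  g4 stuck-at-0: output Y1=0, Y2=0 ✓
  g4 stuck-at-1: output Y1=0, Y2=1 ✗
  g5 stuck-at-0: output Y1=0, Y2=0 ✓
  g5 stuck-at-1: output Y1=0, Y2=1 ✗
Consistent faults: {g4 stuck-at-0, g5 stuck-at-0} — 2 in all.

2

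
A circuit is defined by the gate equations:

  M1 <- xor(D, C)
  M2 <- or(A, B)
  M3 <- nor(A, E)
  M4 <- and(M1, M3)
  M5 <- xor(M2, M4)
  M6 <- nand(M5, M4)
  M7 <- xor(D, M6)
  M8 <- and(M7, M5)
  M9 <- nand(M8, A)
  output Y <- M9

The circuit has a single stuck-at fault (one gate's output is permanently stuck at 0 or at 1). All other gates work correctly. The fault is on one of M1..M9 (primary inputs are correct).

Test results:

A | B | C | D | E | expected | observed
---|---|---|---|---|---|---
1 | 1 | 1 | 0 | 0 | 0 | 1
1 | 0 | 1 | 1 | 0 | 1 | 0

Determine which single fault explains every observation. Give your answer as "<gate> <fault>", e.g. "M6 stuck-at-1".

M6 stuck-at-0

Fault-free values for test 1 (A=1, B=1, C=1, D=0, E=0): M1=1, M2=1, M3=0, M4=0, M5=1, M6=1, M7=1, M8=1, M9=0, giving Y=0. Observed 1.
Test 1: faults giving observed 1 are {M2 stuck-at-0, M3 stuck-at-1, M4 stuck-at-1, M5 stuck-at-0, M6 stuck-at-0, M7 stuck-at-0, M8 stuck-at-0, M9 stuck-at-1}.
Test 2 (A=1, B=0, C=1, D=1, E=0): fault-free M1=0, M2=1, M3=0, M4=0, M5=1, M6=1, M7=0, M8=0, M9=1 → 1; observed 0. Eliminates M2 stuck-at-0, M3 stuck-at-1, M4 stuck-at-1, M5 stuck-at-0, M7 stuck-at-0, M8 stuck-at-0, M9 stuck-at-1.
Only M6 stuck-at-0 is consistent with every test.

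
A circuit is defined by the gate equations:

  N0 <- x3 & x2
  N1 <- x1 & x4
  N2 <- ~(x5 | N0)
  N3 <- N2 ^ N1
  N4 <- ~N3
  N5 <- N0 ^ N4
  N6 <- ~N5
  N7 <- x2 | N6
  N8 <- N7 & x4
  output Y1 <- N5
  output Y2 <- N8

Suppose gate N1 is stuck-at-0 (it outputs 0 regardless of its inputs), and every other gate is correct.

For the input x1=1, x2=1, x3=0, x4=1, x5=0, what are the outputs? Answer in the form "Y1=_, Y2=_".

Propagate with N1 forced: N0=0, N1=0 [stuck-at-0], N2=1, N3=1, N4=0, N5=0, N6=1, N7=1, N8=1.
So the outputs are Y1=0, Y2=1. (Without the fault they would be Y1=1, Y2=1.)

Y1=0, Y2=1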